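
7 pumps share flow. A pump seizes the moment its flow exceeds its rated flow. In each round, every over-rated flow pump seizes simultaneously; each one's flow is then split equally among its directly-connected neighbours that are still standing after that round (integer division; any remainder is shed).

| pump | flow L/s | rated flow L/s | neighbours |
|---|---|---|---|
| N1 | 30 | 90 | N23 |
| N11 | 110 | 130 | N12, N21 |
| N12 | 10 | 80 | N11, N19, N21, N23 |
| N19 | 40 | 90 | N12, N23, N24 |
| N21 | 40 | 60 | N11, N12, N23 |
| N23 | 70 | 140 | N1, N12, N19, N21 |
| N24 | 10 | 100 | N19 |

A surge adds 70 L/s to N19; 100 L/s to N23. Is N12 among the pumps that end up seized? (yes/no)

yes

Round 1 — N19 at 110 > 90; N23 at 170 > 140. N19, N23 seize.
  N19 sheds 110 L/s to N12, N24: 55 each.
    N12: 10+55 = 65 ≤ 80
    N24: 10+55 = 65 ≤ 100
  N23 sheds 170 L/s to N1, N12, N21: 56 each (2 lost).
    N1: 30+56 = 86 ≤ 90
    N12: 65+56 = 121 > 80
    N21: 40+56 = 96 > 60
Round 2 — N12, N21 seize.
  N12 sheds 121 L/s to N11: 121 each.
    N11: 110+121 = 231 > 130
  N21 sheds 96 L/s to N11: 96 each.
    N11: 231+96 = 327 > 130
Round 3 — N11 seizes.
  N11 sheds 327 L/s: no online neighbours, lost.
No further seizures.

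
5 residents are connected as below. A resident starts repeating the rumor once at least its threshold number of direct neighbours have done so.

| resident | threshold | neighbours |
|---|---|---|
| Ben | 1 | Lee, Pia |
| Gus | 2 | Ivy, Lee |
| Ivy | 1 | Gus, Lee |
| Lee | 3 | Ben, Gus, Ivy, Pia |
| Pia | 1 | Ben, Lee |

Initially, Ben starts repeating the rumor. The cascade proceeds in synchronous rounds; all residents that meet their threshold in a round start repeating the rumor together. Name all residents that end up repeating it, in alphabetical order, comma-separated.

Ben, Pia

Round 1 — Ben starts repeating the rumor (initial).
Round 2 — checking thresholds:
  Lee: 1 of 4 neighbours < 3, holds.
  Pia: 1 of 2 neighbours ≥ 1, starts repeating the rumor.
Round 3 — no new spreads; cascade stops.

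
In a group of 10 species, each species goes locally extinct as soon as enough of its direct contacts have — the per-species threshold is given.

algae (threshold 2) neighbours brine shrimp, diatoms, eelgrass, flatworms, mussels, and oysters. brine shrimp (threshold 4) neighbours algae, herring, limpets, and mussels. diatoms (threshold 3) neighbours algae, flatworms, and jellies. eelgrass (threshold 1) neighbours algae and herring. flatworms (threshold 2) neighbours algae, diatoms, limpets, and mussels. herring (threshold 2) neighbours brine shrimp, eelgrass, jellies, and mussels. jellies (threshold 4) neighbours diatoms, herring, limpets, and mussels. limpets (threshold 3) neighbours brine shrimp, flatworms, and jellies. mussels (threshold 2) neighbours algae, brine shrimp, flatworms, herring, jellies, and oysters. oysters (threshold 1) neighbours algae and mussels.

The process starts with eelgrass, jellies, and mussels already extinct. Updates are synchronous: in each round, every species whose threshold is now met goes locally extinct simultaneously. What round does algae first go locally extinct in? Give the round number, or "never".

Round 1 — eelgrass, jellies, mussels go locally extinct (initial).
Round 2 — checking thresholds:
  algae: 2 of 6 neighbours ≥ 2, goes locally extinct.
  brine shrimp: 1 of 4 neighbours < 4, not yet.
  diatoms: 1 of 3 neighbours < 3, not yet.
  flatworms: 1 of 4 neighbours < 2, not yet.
  herring: 3 of 4 neighbours ≥ 2, goes locally extinct.
  limpets: 1 of 3 neighbours < 3, not yet.
  oysters: 1 of 2 neighbours ≥ 1, goes locally extinct.
Round 3 — checking thresholds:
  brine shrimp: 3 of 4 neighbours < 4, not yet.
  diatoms: 2 of 3 neighbours < 3, not yet.
  flatworms: 2 of 4 neighbours ≥ 2, goes locally extinct.
  limpets: 1 of 3 neighbours < 3, not yet.
Round 4 — checking thresholds:
  brine shrimp: 3 of 4 neighbours < 4, not yet.
  diatoms: 3 of 3 neighbours ≥ 3, goes locally extinct.
  limpets: 2 of 3 neighbours < 3, not yet.
Round 5 — no new extinctions; cascade stops.

2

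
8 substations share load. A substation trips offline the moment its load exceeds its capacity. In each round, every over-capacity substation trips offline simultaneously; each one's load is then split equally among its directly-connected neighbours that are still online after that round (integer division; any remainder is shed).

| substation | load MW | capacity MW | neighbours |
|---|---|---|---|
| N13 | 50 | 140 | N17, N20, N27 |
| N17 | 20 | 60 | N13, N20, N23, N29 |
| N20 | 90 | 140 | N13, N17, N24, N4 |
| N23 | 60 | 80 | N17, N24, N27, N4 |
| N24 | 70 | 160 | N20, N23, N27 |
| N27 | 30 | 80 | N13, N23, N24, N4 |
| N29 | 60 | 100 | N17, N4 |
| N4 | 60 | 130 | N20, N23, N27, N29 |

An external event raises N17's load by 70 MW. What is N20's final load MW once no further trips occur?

Round 1 — N17 at 90 > 60. N17 trips offline.
  N17 sheds 90 MW to N13, N20, N23, N29: 22 each (2 lost).
    N13: 50+22 = 72 ≤ 140
    N20: 90+22 = 112 ≤ 140
    N23: 60+22 = 82 > 80
    N29: 60+22 = 82 ≤ 100
Round 2 — N23 trips offline.
  N23 sheds 82 MW to N24, N27, N4: 27 each (1 lost).
    N24: 70+27 = 97 ≤ 160
    N27: 30+27 = 57 ≤ 80
    N4: 60+27 = 87 ≤ 130
No further trips.

112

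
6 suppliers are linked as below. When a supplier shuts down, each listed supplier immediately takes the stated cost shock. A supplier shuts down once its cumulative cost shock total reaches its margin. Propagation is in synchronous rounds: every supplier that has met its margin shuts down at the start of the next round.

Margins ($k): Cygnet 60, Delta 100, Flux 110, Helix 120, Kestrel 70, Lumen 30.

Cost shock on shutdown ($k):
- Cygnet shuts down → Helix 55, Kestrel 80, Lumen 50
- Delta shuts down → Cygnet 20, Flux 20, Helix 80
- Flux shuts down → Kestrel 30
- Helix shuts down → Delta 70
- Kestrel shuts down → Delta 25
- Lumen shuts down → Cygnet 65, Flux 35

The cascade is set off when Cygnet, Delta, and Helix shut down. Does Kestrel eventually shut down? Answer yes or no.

Round 1 — Cygnet, Delta, Helix shut down (initial).
  Flux: +20 → 20 < 110
  Kestrel: +80 → 80 ≥ 70
  Lumen: +50 → 50 ≥ 30
Round 2 — Kestrel, Lumen shut down.
  Flux: +35 → 55 < 110
No further shutdowns.

yes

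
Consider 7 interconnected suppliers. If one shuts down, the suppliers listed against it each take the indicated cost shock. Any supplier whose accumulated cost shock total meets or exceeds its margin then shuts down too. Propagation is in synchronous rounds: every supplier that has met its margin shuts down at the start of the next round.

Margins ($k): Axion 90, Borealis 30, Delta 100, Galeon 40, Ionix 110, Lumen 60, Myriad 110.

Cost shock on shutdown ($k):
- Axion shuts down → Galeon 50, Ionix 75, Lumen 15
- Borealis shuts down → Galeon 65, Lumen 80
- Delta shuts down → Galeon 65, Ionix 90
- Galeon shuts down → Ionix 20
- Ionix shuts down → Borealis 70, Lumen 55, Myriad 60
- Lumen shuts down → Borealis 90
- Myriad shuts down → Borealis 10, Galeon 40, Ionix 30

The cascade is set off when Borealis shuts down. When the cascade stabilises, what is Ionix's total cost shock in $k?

Round 1 — Borealis shuts down (initial).
  Galeon: +65 → 65 ≥ 40
  Lumen: +80 → 80 ≥ 60
Round 2 — Galeon, Lumen shut down.
  Ionix: +20 → 20 < 110
No further shutdowns.

20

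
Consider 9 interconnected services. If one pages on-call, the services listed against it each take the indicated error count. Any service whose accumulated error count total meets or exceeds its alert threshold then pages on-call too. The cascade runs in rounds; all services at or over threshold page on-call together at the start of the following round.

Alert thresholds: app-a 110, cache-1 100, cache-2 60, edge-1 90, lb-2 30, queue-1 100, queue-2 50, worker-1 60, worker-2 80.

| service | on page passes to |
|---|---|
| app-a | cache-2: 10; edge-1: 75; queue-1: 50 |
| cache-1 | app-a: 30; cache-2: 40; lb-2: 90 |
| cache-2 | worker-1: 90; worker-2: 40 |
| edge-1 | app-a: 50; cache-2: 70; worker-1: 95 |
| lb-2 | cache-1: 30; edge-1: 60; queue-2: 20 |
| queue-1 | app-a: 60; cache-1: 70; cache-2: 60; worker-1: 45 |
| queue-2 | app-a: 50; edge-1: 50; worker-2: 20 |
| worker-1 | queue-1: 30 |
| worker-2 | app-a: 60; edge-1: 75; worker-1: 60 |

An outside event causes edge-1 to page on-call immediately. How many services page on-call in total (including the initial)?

Round 1 — edge-1 pages on-call (initial).
  app-a: +50 → 50 < 110
  cache-2: +70 → 70 ≥ 60
  worker-1: +95 → 95 ≥ 60
Round 2 — cache-2, worker-1 page on-call.
  queue-1: +30 → 30 < 100
  worker-2: +40 → 40 < 80
No further pages.

3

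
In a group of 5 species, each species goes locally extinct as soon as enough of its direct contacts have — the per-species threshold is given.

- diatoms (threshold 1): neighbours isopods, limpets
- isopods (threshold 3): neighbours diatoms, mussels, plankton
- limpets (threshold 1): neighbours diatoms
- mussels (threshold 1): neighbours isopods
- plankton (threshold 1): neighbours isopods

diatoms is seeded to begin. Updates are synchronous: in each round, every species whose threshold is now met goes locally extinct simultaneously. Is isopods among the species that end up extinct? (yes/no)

Round 1 — diatoms goes locally extinct (initial).
Round 2 — checking thresholds:
  isopods: 1 of 3 neighbours < 3, not yet.
  limpets: 1 of 1 neighbours ≥ 1, goes locally extinct.
Round 3 — no new extinctions; cascade stops.

no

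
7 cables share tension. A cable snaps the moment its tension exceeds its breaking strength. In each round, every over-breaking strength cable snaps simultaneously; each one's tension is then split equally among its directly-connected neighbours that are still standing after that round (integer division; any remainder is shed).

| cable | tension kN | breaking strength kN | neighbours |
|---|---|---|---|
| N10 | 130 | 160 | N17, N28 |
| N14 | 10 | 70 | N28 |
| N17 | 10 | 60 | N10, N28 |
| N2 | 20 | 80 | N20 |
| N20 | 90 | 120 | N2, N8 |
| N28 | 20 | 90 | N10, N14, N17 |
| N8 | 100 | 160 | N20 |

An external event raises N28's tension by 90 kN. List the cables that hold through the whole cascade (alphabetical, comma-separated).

Round 1 — N28 at 110 > 90. N28 snaps.
  N28 sheds 110 kN to N10, N14, N17: 36 each (2 lost).
    N10: 130+36 = 166 > 160
    N14: 10+36 = 46 ≤ 70
    N17: 10+36 = 46 ≤ 60
Round 2 — N10 snaps.
  N10 sheds 166 kN to N17: 166 each.
    N17: 46+166 = 212 > 60
Round 3 — N17 snaps.
  N17 sheds 212 kN: no online neighbours, lost.
No further breaks.

N14, N2, N20, N8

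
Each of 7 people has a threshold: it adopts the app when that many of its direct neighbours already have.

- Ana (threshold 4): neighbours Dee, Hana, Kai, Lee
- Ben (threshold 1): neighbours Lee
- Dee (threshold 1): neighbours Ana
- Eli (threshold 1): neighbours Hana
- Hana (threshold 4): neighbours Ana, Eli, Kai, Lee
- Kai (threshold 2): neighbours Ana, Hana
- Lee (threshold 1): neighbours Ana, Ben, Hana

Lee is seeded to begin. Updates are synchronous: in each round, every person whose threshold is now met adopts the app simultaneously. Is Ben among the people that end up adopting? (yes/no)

Round 1 — Lee adopts the app (initial).
Round 2 — checking thresholds:
  Ana: 1 of 4 neighbours < 4, below threshold.
  Ben: 1 of 1 neighbours ≥ 1, adopts the app.
  Hana: 1 of 4 neighbours < 4, below threshold.
Round 3 — no new adoptions; cascade stops.

yes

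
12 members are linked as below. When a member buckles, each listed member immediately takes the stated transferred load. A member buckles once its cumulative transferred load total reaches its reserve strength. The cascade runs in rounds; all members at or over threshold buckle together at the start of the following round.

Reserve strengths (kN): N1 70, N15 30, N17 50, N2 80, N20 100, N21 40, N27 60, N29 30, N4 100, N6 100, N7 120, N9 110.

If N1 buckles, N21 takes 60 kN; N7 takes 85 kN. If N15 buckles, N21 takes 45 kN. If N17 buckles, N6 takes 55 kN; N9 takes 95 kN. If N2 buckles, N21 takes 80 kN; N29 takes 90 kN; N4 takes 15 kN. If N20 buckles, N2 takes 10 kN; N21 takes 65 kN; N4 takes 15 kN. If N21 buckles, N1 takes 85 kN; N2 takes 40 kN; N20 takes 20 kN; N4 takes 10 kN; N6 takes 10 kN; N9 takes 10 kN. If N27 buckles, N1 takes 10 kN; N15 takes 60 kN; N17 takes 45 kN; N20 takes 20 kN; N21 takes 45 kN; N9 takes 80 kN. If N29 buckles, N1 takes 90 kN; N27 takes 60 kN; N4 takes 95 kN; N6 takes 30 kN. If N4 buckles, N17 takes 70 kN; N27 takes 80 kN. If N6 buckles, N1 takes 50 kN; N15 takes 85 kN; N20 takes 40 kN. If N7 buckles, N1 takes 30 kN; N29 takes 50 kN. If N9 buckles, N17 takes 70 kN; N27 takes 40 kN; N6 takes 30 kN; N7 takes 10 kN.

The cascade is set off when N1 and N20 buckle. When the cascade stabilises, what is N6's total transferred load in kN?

Round 1 — N1, N20 buckle (initial).
  N2: +10 → 10 < 80
  N21: +60+65 → 125 ≥ 40
  N4: +15 → 15 < 100
  N7: +85 → 85 < 120
Round 2 — N21 buckles.
  N2: +40 → 50 < 80
  N4: +10 → 25 < 100
  N6: +10 → 10 < 100
  N9: +10 → 10 < 110
No further bucklings.

10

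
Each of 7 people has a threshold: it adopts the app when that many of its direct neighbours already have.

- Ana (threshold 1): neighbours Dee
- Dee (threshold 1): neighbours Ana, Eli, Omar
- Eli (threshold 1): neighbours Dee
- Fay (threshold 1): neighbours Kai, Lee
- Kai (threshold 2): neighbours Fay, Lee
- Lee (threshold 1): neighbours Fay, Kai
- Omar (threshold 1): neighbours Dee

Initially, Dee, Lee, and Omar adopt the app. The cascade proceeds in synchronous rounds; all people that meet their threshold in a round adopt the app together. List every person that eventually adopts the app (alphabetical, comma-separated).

Ana, Dee, Eli, Fay, Kai, Lee, Omar

Round 1 — Dee, Lee, Omar adopt the app (initial).
Round 2 — checking thresholds:
  Ana: 1 of 1 neighbours ≥ 1, adopts the app.
  Eli: 1 of 1 neighbours ≥ 1, adopts the app.
  Fay: 1 of 2 neighbours ≥ 1, adopts the app.
  Kai: 1 of 2 neighbours < 2, holds.
Round 3 — checking thresholds:
  Kai: 2 of 2 neighbours ≥ 2, adopts the app.
Round 4 — no new adoptions; cascade stops.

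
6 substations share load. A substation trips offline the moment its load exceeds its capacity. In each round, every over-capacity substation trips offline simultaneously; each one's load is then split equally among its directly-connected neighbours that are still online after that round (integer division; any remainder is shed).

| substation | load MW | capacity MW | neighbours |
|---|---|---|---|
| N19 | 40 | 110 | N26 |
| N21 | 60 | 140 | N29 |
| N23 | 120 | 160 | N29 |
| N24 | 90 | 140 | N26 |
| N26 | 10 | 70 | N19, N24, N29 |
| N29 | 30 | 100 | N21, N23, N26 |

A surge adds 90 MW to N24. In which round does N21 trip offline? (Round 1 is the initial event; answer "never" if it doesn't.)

Round 1 — N24 at 180 > 140. N24 trips offline.
  N24 sheds 180 MW to N26: 180 each.
    N26: 10+180 = 190 > 70
Round 2 — N26 trips offline.
  N26 sheds 190 MW to N19, N29: 95 each.
    N19: 40+95 = 135 > 110
    N29: 30+95 = 125 > 100
Round 3 — N19, N29 trip offline.
  N19 sheds 135 MW: no online neighbours, lost.
  N29 sheds 125 MW to N21, N23: 62 each (1 lost).
    N21: 60+62 = 122 ≤ 140
    N23: 120+62 = 182 > 160
Round 4 — N23 trips offline.
  N23 sheds 182 MW: no online neighbours, lost.
No further trips.

never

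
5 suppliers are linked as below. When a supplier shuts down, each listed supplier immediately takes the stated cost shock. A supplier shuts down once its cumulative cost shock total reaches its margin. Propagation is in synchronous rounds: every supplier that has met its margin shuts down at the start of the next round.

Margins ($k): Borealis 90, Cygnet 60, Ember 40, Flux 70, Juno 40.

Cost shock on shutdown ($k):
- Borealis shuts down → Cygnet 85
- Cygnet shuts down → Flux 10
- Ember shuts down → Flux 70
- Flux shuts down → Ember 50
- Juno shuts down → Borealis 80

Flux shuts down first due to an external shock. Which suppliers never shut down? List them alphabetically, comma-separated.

Round 1 — Flux shuts down (initial).
  Ember: +50 → 50 ≥ 40
Round 2 — Ember shuts down.
No further shutdowns.

Borealis, Cygnet, Juno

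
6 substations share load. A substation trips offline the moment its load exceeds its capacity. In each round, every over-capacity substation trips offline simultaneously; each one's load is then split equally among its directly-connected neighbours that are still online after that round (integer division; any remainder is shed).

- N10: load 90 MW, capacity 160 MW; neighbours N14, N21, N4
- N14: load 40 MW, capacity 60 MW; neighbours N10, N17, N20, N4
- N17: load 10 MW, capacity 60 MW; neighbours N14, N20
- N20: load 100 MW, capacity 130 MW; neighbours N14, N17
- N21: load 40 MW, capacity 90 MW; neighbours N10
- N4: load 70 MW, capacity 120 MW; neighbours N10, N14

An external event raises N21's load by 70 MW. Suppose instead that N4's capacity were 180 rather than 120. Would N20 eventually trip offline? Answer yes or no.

yes

With N4's capacity at 180:
Round 1 — N21 at 110 > 90. N21 trips offline.
  N21 sheds 110 MW to N10: 110 each.
    N10: 90+110 = 200 > 160
Round 2 — N10 trips offline.
  N10 sheds 200 MW to N14, N4: 100 each.
    N14: 40+100 = 140 > 60
    N4: 70+100 = 170 ≤ 180
Round 3 — N14 trips offline.
  N14 sheds 140 MW to N17, N20, N4: 46 each (2 lost).
    N17: 10+46 = 56 ≤ 60
    N20: 100+46 = 146 > 130
    N4: 170+46 = 216 > 180
Round 4 — N20, N4 trip offline.
  N20 sheds 146 MW to N17: 146 each.
    N17: 56+146 = 202 > 60
  N4 sheds 216 MW: no online neighbours, lost.
Round 5 — N17 trips offline.
  N17 sheds 202 MW: no online neighbours, lost.
No further trips.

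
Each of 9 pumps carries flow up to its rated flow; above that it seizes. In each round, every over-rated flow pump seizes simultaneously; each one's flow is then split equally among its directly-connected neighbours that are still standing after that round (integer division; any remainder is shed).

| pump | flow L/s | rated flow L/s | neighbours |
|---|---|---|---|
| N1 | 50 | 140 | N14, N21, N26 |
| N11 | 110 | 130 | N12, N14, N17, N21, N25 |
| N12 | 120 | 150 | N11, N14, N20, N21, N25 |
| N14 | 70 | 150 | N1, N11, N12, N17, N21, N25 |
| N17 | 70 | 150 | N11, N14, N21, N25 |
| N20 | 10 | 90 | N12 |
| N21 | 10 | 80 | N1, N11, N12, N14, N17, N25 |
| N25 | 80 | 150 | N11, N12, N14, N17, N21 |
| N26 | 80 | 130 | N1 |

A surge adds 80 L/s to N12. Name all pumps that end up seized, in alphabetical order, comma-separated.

Round 1 — N12 at 200 > 150. N12 seizes.
  N12 sheds 200 L/s to N11, N14, N20, N21, N25: 40 each.
    N11: 110+40 = 150 > 130
    N14: 70+40 = 110 ≤ 150
    N20: 10+40 = 50 ≤ 90
    N21: 10+40 = 50 ≤ 80
    N25: 80+40 = 120 ≤ 150
Round 2 — N11 seizes.
  N11 sheds 150 L/s to N14, N17, N21, N25: 37 each (2 lost).
    N14: 110+37 = 147 ≤ 150
    N17: 70+37 = 107 ≤ 150
    N21: 50+37 = 87 > 80
    N25: 120+37 = 157 > 150
Round 3 — N21, N25 seize.
  N21 sheds 87 L/s to N1, N14, N17: 29 each.
    N1: 50+29 = 79 ≤ 140
    N14: 147+29 = 176 > 150
    N17: 107+29 = 136 ≤ 150
  N25 sheds 157 L/s to N14, N17: 78 each (1 lost).
    N14: 176+78 = 254 > 150
    N17: 136+78 = 214 > 150
Round 4 — N14, N17 seize.
  N14 sheds 254 L/s to N1: 254 each.
    N1: 79+254 = 333 > 140
  N17 sheds 214 L/s: no online neighbours, lost.
Round 5 — N1 seizes.
  N1 sheds 333 L/s to N26: 333 each.
    N26: 80+333 = 413 > 130
Round 6 — N26 seizes.
  N26 sheds 413 L/s: no online neighbours, lost.
No further seizures.

N1, N11, N12, N14, N17, N21, N25, N26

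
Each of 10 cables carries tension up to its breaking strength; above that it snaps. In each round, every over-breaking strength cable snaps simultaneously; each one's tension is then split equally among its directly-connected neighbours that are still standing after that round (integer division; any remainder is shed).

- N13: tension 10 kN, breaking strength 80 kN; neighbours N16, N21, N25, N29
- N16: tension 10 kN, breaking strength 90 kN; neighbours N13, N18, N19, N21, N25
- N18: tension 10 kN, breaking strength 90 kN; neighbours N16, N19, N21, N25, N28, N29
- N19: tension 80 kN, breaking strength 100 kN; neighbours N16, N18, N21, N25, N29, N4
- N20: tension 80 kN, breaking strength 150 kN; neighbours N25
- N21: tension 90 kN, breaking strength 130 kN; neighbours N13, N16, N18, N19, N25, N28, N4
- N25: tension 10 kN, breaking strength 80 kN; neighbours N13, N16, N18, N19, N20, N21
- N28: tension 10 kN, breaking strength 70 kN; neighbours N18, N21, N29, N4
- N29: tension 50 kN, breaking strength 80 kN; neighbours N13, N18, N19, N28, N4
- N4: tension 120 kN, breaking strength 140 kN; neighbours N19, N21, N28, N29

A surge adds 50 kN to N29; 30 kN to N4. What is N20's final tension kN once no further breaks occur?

128

Round 1 — N29 at 100 > 80; N4 at 150 > 140. N29, N4 snap.
  N29 sheds 100 kN to N13, N18, N19, N28: 25 each.
    N13: 10+25 = 35 ≤ 80
    N18: 10+25 = 35 ≤ 90
    N19: 80+25 = 105 > 100
    N28: 10+25 = 35 ≤ 70
  N4 sheds 150 kN to N19, N21, N28: 50 each.
    N19: 105+50 = 155 > 100
    N21: 90+50 = 140 > 130
    N28: 35+50 = 85 > 70
Round 2 — N19, N21, N28 snap.
  N19 sheds 155 kN to N16, N18, N25: 51 each (2 lost).
    N16: 10+51 = 61 ≤ 90
    N18: 35+51 = 86 ≤ 90
    N25: 10+51 = 61 ≤ 80
  N21 sheds 140 kN to N13, N16, N18, N25: 35 each.
    N13: 35+35 = 70 ≤ 80
    N16: 61+35 = 96 > 90
    N18: 86+35 = 121 > 90
    N25: 61+35 = 96 > 80
  N28 sheds 85 kN to N18: 85 each.
    N18: 121+85 = 206 > 90
Round 3 — N16, N18, N25 snap.
  N16 sheds 96 kN to N13: 96 each.
    N13: 70+96 = 166 > 80
  N18 sheds 206 kN: no online neighbours, lost.
  N25 sheds 96 kN to N13, N20: 48 each.
    N13: 166+48 = 214 > 80
    N20: 80+48 = 128 ≤ 150
Round 4 — N13 snaps.
  N13 sheds 214 kN: no online neighbours, lost.
No further breaks.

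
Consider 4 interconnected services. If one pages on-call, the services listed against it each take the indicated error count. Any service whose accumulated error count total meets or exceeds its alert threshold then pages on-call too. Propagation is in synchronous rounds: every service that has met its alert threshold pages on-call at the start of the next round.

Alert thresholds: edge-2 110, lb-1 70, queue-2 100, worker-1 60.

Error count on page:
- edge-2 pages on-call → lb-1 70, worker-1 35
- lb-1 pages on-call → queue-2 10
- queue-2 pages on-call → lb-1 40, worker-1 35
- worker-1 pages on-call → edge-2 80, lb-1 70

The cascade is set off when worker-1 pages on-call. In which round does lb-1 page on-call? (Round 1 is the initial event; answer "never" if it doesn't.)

2

Round 1 — worker-1 pages on-call (initial).
  edge-2: +80 → 80 < 110
  lb-1: +70 → 70 ≥ 70
Round 2 — lb-1 pages on-call.
  queue-2: +10 → 10 < 100
No further pages.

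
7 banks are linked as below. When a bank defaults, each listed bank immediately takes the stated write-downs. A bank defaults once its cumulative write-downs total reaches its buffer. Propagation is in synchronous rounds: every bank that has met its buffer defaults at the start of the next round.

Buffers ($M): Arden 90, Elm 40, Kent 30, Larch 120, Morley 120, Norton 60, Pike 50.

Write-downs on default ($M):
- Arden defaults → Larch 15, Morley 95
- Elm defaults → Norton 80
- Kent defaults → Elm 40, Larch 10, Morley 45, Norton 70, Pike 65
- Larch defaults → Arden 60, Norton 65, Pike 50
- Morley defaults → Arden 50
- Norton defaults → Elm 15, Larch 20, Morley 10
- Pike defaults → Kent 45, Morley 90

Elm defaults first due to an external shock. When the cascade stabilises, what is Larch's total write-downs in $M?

Round 1 — Elm defaults (initial).
  Norton: +80 → 80 ≥ 60
Round 2 — Norton defaults.
  Larch: +20 → 20 < 120
  Morley: +10 → 10 < 120
No further defaults.

20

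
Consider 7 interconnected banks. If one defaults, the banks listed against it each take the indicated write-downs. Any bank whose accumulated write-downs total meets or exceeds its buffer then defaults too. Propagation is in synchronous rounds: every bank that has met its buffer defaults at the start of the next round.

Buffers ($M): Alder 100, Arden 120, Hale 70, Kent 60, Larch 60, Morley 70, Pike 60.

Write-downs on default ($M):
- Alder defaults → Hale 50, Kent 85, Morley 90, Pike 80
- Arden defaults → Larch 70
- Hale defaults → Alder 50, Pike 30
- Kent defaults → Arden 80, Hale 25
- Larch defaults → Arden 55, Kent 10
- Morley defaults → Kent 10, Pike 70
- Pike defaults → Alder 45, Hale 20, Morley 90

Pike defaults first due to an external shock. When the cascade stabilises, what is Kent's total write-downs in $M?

Round 1 — Pike defaults (initial).
  Alder: +45 → 45 < 100
  Hale: +20 → 20 < 70
  Morley: +90 → 90 ≥ 70
Round 2 — Morley defaults.
  Kent: +10 → 10 < 60
No further defaults.

10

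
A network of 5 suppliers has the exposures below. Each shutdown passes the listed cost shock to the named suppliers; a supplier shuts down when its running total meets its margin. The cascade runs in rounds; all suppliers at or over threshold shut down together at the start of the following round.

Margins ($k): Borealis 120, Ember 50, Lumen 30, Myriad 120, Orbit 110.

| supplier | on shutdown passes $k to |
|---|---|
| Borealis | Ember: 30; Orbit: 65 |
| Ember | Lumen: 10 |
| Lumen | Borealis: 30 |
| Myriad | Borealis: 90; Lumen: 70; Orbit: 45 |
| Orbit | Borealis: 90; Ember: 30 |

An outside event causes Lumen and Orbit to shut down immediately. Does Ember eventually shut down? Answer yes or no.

yes

Round 1 — Lumen, Orbit shut down (initial).
  Borealis: +30+90 → 120 ≥ 120
  Ember: +30 → 30 < 50
Round 2 — Borealis shuts down.
  Ember: +30 → 60 ≥ 50
Round 3 — Ember shuts down.
No further shutdowns.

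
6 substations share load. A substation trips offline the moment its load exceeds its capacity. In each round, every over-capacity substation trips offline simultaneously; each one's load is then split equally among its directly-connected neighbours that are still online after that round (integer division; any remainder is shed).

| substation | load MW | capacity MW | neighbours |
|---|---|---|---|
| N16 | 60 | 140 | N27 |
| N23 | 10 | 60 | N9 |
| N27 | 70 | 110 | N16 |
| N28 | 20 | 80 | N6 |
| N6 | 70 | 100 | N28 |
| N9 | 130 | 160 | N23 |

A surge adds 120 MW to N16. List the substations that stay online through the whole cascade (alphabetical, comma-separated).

N23, N28, N6, N9

Round 1 — N16 at 180 > 140. N16 trips offline.
  N16 sheds 180 MW to N27: 180 each.
    N27: 70+180 = 250 > 110
Round 2 — N27 trips offline.
  N27 sheds 250 MW: no online neighbours, lost.
No further trips.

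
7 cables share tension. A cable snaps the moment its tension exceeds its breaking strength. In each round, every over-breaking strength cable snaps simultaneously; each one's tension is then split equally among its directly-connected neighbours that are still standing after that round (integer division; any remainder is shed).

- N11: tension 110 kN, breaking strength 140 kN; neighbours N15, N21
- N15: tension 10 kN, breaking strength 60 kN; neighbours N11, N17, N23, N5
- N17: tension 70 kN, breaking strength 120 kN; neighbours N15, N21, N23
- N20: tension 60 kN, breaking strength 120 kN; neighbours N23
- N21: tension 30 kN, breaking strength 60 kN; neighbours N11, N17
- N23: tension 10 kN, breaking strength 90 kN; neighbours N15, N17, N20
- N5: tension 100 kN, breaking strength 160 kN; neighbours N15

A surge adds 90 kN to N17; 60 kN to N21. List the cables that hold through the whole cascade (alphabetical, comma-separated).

N5

Round 1 — N17 at 160 > 120; N21 at 90 > 60. N17, N21 snap.
  N17 sheds 160 kN to N15, N23: 80 each.
    N15: 10+80 = 90 > 60
    N23: 10+80 = 90 ≤ 90
  N21 sheds 90 kN to N11: 90 each.
    N11: 110+90 = 200 > 140
Round 2 — N11, N15 snap.
  N11 sheds 200 kN: no online neighbours, lost.
  N15 sheds 90 kN to N23, N5: 45 each.
    N23: 90+45 = 135 > 90
    N5: 100+45 = 145 ≤ 160
Round 3 — N23 snaps.
  N23 sheds 135 kN to N20: 135 each.
    N20: 60+135 = 195 > 120
Round 4 — N20 snaps.
  N20 sheds 195 kN: no online neighbours, lost.
No further breaks.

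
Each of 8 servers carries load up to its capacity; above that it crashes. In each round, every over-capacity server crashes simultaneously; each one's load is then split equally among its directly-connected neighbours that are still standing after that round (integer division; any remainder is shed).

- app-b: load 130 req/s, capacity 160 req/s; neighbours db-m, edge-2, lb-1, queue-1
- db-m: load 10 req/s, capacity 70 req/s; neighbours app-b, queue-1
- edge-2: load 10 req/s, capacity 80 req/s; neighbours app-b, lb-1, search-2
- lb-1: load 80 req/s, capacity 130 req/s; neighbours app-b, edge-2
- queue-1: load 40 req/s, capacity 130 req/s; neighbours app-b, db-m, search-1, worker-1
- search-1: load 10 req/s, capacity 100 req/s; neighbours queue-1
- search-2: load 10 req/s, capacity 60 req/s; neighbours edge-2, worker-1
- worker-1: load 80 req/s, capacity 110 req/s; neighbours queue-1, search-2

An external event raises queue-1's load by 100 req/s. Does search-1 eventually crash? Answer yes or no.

Round 1 — queue-1 at 140 > 130. queue-1 crashes.
  queue-1 sheds 140 req/s to app-b, db-m, search-1, worker-1: 35 each.
    app-b: 130+35 = 165 > 160
    db-m: 10+35 = 45 ≤ 70
    search-1: 10+35 = 45 ≤ 100
    worker-1: 80+35 = 115 > 110
Round 2 — app-b, worker-1 crash.
  app-b sheds 165 req/s to db-m, edge-2, lb-1: 55 each.
    db-m: 45+55 = 100 > 70
    edge-2: 10+55 = 65 ≤ 80
    lb-1: 80+55 = 135 > 130
  worker-1 sheds 115 req/s to search-2: 115 each.
    search-2: 10+115 = 125 > 60
Round 3 — db-m, lb-1, search-2 crash.
  db-m sheds 100 req/s: no online neighbours, lost.
  lb-1 sheds 135 req/s to edge-2: 135 each.
    edge-2: 65+135 = 200 > 80
  search-2 sheds 125 req/s to edge-2: 125 each.
    edge-2: 200+125 = 325 > 80
Round 4 — edge-2 crashes.
  edge-2 sheds 325 req/s: no online neighbours, lost.
No further crashes.

no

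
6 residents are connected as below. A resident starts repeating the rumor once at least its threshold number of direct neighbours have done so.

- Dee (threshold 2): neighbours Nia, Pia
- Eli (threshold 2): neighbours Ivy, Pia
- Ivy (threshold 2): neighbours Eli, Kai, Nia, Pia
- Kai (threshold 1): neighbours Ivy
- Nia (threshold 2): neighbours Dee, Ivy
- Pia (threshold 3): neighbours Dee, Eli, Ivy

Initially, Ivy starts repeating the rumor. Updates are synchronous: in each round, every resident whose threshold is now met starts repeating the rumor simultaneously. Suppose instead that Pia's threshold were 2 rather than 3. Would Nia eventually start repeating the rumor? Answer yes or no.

no

With Pia's threshold at 2:
Round 1 — Ivy starts repeating the rumor (initial).
Round 2 — checking thresholds:
  Eli: 1 of 2 neighbours < 2, not yet.
  Kai: 1 of 1 neighbours ≥ 1, starts repeating the rumor.
  Nia: 1 of 2 neighbours < 2, not yet.
  Pia: 1 of 3 neighbours < 2, not yet.
Round 3 — no new spreads; cascade stops.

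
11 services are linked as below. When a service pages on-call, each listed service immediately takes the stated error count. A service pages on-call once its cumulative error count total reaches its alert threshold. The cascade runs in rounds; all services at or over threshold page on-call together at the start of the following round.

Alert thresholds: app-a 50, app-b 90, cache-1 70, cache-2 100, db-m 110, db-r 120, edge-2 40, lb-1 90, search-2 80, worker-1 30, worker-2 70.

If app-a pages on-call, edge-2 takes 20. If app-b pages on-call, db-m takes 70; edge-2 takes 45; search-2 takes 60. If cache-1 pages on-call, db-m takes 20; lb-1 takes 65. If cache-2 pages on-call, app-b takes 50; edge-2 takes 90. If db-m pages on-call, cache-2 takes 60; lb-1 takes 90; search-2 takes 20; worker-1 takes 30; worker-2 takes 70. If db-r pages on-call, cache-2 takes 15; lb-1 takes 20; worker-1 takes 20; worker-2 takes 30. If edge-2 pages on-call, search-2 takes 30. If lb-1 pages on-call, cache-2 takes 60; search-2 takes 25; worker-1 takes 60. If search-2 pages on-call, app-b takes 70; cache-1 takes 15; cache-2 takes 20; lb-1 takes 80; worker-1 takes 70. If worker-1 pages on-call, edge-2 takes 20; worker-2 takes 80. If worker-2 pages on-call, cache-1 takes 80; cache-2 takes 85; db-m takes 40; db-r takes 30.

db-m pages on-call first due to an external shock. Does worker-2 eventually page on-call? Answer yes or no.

yes

Round 1 — db-m pages on-call (initial).
  cache-2: +60 → 60 < 100
  lb-1: +90 → 90 ≥ 90
  search-2: +20 → 20 < 80
  worker-1: +30 → 30 ≥ 30
  worker-2: +70 → 70 ≥ 70
Round 2 — lb-1, worker-1, worker-2 page on-call.
  cache-1: +80 → 80 ≥ 70
  cache-2: +60+85 → 205 ≥ 100
  db-r: +30 → 30 < 120
  edge-2: +20 → 20 < 40
  search-2: +25 → 45 < 80
Round 3 — cache-1, cache-2 page on-call.
  app-b: +50 → 50 < 90
  edge-2: +90 → 110 ≥ 40
Round 4 — edge-2 pages on-call.
  search-2: +30 → 75 < 80
No further pages.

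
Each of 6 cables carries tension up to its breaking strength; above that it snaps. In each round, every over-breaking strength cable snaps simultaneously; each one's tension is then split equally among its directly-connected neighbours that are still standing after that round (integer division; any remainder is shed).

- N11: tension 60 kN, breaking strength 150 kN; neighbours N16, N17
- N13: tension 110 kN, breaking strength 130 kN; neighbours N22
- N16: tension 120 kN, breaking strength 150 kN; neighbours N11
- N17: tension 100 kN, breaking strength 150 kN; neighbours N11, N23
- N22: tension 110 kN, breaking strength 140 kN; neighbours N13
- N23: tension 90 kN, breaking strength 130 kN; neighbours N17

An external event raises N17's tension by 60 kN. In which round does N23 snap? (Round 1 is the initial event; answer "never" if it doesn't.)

Round 1 — N17 at 160 > 150. N17 snaps.
  N17 sheds 160 kN to N11, N23: 80 each.
    N11: 60+80 = 140 ≤ 150
    N23: 90+80 = 170 > 130
Round 2 — N23 snaps.
  N23 sheds 170 kN: no online neighbours, lost.
No further breaks.

2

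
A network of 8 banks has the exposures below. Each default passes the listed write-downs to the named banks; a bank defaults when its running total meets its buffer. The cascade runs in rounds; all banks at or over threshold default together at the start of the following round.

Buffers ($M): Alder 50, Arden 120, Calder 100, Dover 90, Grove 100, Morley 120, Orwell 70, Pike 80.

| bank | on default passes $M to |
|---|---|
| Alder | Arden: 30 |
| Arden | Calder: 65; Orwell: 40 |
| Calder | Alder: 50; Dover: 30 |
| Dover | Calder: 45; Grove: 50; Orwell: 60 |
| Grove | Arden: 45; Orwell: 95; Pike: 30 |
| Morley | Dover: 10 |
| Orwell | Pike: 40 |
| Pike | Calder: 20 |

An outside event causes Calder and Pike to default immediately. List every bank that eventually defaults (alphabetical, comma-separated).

Round 1 — Calder, Pike default (initial).
  Alder: +50 → 50 ≥ 50
  Dover: +30 → 30 < 90
Round 2 — Alder defaults.
  Arden: +30 → 30 < 120
No further defaults.

Alder, Calder, Pike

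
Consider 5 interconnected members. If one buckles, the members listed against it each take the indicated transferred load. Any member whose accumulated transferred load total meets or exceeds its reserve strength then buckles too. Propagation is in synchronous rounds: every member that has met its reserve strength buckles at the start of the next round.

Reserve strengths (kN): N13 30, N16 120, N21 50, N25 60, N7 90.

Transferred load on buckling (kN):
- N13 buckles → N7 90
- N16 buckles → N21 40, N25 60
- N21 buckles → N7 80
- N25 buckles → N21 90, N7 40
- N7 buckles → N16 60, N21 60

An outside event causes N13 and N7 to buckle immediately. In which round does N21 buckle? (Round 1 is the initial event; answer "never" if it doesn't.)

Round 1 — N13, N7 buckle (initial).
  N16: +60 → 60 < 120
  N21: +60 → 60 ≥ 50
Round 2 — N21 buckles.
No further bucklings.

2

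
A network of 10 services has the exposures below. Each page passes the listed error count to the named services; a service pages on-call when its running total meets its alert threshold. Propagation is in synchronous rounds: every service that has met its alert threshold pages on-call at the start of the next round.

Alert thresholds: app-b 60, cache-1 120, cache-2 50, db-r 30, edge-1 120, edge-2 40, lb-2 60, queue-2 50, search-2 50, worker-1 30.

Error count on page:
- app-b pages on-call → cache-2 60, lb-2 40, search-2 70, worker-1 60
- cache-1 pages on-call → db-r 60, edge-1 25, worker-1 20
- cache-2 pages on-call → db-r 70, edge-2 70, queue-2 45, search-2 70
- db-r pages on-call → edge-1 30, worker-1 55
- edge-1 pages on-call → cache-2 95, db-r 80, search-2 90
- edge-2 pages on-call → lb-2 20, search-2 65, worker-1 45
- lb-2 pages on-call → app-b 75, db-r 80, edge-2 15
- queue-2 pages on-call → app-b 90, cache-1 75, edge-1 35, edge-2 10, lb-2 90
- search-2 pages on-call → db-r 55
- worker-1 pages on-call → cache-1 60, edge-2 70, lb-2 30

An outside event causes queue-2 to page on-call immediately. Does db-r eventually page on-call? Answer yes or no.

yes

Round 1 — queue-2 pages on-call (initial).
  app-b: +90 → 90 ≥ 60
  cache-1: +75 → 75 < 120
  edge-1: +35 → 35 < 120
  edge-2: +10 → 10 < 40
  lb-2: +90 → 90 ≥ 60
Round 2 — app-b, lb-2 page on-call.
  cache-2: +60 → 60 ≥ 50
  db-r: +80 → 80 ≥ 30
  edge-2: +15 → 25 < 40
  search-2: +70 → 70 ≥ 50
  worker-1: +60 → 60 ≥ 30
Round 3 — cache-2, db-r, search-2, worker-1 page on-call.
  cache-1: +60 → 135 ≥ 120
  edge-1: +30 → 65 < 120
  edge-2: +70+70 → 165 ≥ 40
Round 4 — cache-1, edge-2 page on-call.
  edge-1: +25 → 90 < 120
No further pages.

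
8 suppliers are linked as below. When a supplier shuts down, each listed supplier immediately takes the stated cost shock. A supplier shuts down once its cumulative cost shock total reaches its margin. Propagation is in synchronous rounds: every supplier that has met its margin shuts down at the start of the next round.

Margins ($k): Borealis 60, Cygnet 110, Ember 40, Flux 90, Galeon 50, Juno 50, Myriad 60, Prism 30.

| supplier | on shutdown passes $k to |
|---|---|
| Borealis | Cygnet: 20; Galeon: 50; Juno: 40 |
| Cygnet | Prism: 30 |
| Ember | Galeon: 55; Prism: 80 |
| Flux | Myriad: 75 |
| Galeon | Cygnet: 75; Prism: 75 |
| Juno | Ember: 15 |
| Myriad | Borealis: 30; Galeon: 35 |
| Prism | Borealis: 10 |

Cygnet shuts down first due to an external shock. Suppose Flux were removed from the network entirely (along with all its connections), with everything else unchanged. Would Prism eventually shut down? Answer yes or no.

yes

With Flux removed:
Round 1 — Cygnet shuts down (initial).
  Prism: +30 → 30 ≥ 30
Round 2 — Prism shuts down.
  Borealis: +10 → 10 < 60
No further shutdowns.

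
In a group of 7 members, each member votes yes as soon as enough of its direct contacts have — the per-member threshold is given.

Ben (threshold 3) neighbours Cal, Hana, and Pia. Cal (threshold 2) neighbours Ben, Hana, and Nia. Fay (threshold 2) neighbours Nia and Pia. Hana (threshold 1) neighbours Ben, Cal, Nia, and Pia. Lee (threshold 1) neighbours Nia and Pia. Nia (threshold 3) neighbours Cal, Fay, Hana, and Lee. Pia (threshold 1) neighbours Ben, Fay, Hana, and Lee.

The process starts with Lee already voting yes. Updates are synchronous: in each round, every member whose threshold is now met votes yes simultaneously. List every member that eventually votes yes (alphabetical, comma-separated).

Hana, Lee, Pia

Round 1 — Lee votes yes (initial).
Round 2 — checking thresholds:
  Nia: 1 of 4 neighbours < 3, not yet.
  Pia: 1 of 4 neighbours ≥ 1, votes yes.
Round 3 — checking thresholds:
  Ben: 1 of 3 neighbours < 3, not yet.
  Fay: 1 of 2 neighbours < 2, not yet.
  Hana: 1 of 4 neighbours ≥ 1, votes yes.
  Nia: 1 of 4 neighbours < 3, not yet.
Round 4 — no new yes votes; cascade stops.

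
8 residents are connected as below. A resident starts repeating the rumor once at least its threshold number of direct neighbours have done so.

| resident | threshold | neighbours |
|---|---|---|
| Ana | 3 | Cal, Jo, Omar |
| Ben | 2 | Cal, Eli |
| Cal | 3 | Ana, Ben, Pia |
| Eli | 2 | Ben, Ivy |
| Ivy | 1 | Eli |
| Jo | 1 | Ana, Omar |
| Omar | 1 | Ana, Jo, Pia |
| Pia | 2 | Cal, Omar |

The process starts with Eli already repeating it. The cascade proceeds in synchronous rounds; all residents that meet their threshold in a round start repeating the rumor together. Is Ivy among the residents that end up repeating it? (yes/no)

Round 1 — Eli starts repeating the rumor (initial).
Round 2 — checking thresholds:
  Ben: 1 of 2 neighbours < 2, holds.
  Ivy: 1 of 1 neighbours ≥ 1, starts repeating the rumor.
Round 3 — no new spreads; cascade stops.

yes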